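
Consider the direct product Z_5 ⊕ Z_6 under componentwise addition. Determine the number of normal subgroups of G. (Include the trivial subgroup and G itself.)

G is abelian, so every subgroup is normal.
G has 8 subgroups in total, hence 8 normal subgroups.

8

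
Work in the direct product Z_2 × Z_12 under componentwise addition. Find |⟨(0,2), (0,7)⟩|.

12

|⟨(0,2)⟩| = 6 and |⟨(0,7)⟩| = 12, so |H| is a multiple of lcm(6, 12) = 12 and divides |G| = 24.
Closing under the operation: H = {(0,0), (0,1), (0,2), (0,3), (0,4), (0,5), (0,6), (0,7), (0,8), (0,9), (0,10), (0,11)}, so |H| = 12.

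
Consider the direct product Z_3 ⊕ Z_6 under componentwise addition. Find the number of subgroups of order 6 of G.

4

|G| = 18 and 6 | 18, so subgroups of order 6 are possible by Lagrange.
The subgroups of order 6 are: {(0,0), (0,1), (0,2), (0,3), (0,4), (0,5)}; {(0,0), (0,3), (1,0), (1,3), (2,0), (2,3)}; {(0,0), (0,3), (1,1), (1,4), (2,2), (2,5)}; {(0,0), (0,3), (1,2), (1,5), (2,1), (2,4)}.
So G has 4 subgroups of order 6.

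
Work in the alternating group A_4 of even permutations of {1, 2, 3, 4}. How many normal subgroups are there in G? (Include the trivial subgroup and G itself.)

3

G has 10 subgroups. Checking conjugation-invariance by order — order 1: 1/1 normal; order 2: 0/3 normal; order 3: 0/4 normal; order 4: 1/1 normal; order 12: 1/1 normal.
Total normal subgroups: 3.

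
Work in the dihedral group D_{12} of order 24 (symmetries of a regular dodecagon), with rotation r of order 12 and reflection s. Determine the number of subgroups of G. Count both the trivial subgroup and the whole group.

|G| = 24, so by Lagrange every subgroup order divides 24. Divisors: 1, 2, 3, 4, 6, 8, 12, 24.
Subgroups by order — order 1: 1; order 2: 13; order 3: 1; order 4: 7; order 6: 5; order 8: 3; order 12: 3; order 24: 1.
Total: 1 + 13 + 1 + 7 + 5 + 3 + 3 + 1 = 34.

34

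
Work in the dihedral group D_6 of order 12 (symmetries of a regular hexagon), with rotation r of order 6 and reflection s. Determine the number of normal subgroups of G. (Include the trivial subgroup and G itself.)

7

G has 16 subgroups. Checking conjugation-invariance by order — order 1: 1/1 normal; order 2: 1/7 normal; order 3: 1/1 normal; order 4: 0/3 normal; order 6: 3/3 normal; order 12: 1/1 normal.
Total normal subgroups: 7.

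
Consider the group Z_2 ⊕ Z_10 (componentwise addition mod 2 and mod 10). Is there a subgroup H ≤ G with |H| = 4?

Yes

4 | 20. A subgroup of order 4 is {(0,0), (0,5), (1,0), (1,5)}.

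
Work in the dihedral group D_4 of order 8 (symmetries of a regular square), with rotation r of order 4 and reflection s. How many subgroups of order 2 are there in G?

5

|G| = 8 and 2 | 8, so subgroups of order 2 are possible by Lagrange.
The subgroups of order 2 are: {e, r^2}; {e, r^2s}; {e, r^3s}; {e, rs}; … (5 in all).
So G has 5 subgroups of order 2.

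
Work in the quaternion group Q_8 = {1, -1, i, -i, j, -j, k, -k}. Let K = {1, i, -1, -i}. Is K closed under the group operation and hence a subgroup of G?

|K| = 4 divides |G| = 8, consistent with Lagrange.
K contains the identity, every element's inverse is in K, and K is closed under ·: it is a subgroup.
In fact K = ⟨-i⟩.

Yes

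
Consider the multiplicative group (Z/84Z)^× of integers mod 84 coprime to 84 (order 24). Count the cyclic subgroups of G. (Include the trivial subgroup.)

16

Each element a generates a cyclic subgroup ⟨a⟩; distinct elements may generate the same one (a cyclic group of order d has φ(d) generators).
Cyclic subgroups by order — order 1: 1; order 2: 7; order 3: 1; order 6: 7.
Total: 16.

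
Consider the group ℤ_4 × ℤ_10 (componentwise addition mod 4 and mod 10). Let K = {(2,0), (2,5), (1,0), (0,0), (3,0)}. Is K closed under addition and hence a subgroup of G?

Closure fails: (1,0) + (2,5) = (3,5) ∉ K. So K is not a subgroup.

No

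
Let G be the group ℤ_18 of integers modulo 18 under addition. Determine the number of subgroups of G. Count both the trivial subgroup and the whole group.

6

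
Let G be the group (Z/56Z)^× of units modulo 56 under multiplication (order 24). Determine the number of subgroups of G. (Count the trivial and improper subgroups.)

32

|G| = 24, so by Lagrange every subgroup order divides 24. Divisors: 1, 2, 3, 4, 6, 8, 12, 24.
Subgroups by order — order 1: 1; order 2: 7; order 3: 1; order 4: 7; order 6: 7; order 8: 1; order 12: 7; order 24: 1.
Total: 1 + 7 + 1 + 7 + 7 + 1 + 7 + 1 = 32.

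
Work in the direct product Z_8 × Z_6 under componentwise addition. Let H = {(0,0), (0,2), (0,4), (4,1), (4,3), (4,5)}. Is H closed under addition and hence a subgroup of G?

|H| = 6 divides |G| = 48, consistent with Lagrange.
H contains the identity, every element's inverse is in H, and H is closed under +: it is a subgroup.
In fact H = ⟨(4,5)⟩.

Yes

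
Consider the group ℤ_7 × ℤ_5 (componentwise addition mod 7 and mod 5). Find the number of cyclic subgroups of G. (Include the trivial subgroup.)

Group the elements of G by the cyclic subgroup they generate; each cyclic subgroup of order d accounts for φ(d) elements.
Cyclic subgroups by order — order 1: 1; order 5: 1; order 7: 1; order 35: 1.
Total: 4.

4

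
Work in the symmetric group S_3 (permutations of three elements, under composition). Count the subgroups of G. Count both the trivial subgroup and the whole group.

6

|G| = 6, so by Lagrange every subgroup order divides 6. Divisors: 1, 2, 3, 6.
Subgroups by order — order 1: 1; order 2: 3; order 3: 1; order 6: 1.
Total: 1 + 3 + 1 + 1 = 6.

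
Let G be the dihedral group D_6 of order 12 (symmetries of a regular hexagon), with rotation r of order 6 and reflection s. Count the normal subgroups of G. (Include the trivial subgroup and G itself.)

7

G has 16 subgroups. Checking conjugation-invariance by order — order 1: 1/1 normal; order 2: 1/7 normal; order 3: 1/1 normal; order 4: 0/3 normal; order 6: 3/3 normal; order 12: 1/1 normal.
Total normal subgroups: 7.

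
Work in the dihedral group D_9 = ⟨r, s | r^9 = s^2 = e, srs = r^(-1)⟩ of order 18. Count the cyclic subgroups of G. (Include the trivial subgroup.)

12

Group the elements of G by the cyclic subgroup they generate; each cyclic subgroup of order d accounts for φ(d) elements.
Cyclic subgroups by order — order 1: 1; order 2: 9; order 3: 1; order 9: 1.
Total: 12.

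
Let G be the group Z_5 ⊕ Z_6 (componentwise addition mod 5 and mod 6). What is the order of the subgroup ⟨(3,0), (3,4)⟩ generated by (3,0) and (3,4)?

15

|⟨(3,0)⟩| = 5 and |⟨(3,4)⟩| = 15, so |H| is a multiple of lcm(5, 15) = 15 and divides |G| = 30.
Closing under the operation: H = {(0,0), (0,2), (0,4), (1,0), (1,2), (1,4), (2,0), (2,2), (2,4), (3,0), (3,2), (3,4), (4,0), (4,2), (4,4)}, so |H| = 15.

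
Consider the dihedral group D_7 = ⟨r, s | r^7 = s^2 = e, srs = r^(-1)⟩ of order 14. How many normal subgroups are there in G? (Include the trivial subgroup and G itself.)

3

G has 10 subgroups. Checking conjugation-invariance by order — order 1: 1/1 normal; order 2: 0/7 normal; order 7: 1/1 normal; order 14: 1/1 normal.
Total normal subgroups: 3.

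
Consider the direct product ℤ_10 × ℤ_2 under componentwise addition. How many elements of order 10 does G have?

An element (a,b) has order lcm(ord(a), ord(b)); count pairs with lcm equal to 10.
Enumerating gives 12 such elements.

12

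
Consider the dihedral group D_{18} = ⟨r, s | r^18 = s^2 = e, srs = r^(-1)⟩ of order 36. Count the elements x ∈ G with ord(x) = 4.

No element of G has order 4 (even though 4 | 36).

0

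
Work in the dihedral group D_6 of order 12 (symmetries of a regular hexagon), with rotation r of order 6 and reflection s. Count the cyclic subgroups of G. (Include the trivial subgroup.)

10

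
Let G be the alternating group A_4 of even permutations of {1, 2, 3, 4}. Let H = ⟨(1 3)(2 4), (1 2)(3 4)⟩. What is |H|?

4

|⟨(1 3)(2 4)⟩| = 2 and |⟨(1 2)(3 4)⟩| = 2, so |H| is a multiple of lcm(2, 2) = 2 and divides |G| = 12.
Closing under the operation: H = {e, (1 2)(3 4), (1 3)(2 4), (1 4)(2 3)}, so |H| = 4.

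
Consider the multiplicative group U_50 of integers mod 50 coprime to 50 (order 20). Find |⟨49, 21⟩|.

|⟨49⟩| = 2 and |⟨21⟩| = 5, so |H| is a multiple of lcm(2, 5) = 10 and divides |G| = 20.
Closing under the operation: H = {1, 9, 11, 19, 21, 29, 31, 39, 41, 49}, so |H| = 10.

10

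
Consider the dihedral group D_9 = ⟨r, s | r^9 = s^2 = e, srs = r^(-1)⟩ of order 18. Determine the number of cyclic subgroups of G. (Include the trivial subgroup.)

12

Each element a generates a cyclic subgroup ⟨a⟩; distinct elements may generate the same one (a cyclic group of order d has φ(d) generators).
Cyclic subgroups by order — order 1: 1; order 2: 9; order 3: 1; order 9: 1.
Total: 12.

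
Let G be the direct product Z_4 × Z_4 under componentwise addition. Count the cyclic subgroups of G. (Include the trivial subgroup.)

10

A cyclic subgroup of order d is generated by each of its φ(d) elements of order d, so the cyclic subgroups of order d number (#elements of order d)/φ(d).
Cyclic subgroups by order — order 1: 1; order 2: 3; order 4: 6.
Total: 10.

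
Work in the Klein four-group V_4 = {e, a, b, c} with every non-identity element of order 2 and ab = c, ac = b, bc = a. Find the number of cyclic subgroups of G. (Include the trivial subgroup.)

4

Group the elements of G by the cyclic subgroup they generate; each cyclic subgroup of order d accounts for φ(d) elements.
Cyclic subgroups by order — order 1: 1; order 2: 3.
Total: 4.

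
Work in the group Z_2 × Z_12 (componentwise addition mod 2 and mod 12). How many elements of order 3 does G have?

An element (a,b) has order lcm(ord(a), ord(b)); count pairs with lcm equal to 3.
Enumerating gives 2 such elements.

2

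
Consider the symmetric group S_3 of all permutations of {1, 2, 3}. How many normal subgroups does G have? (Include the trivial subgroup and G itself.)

G has 6 subgroups. Checking conjugation-invariance by order — order 1: 1/1 normal; order 2: 0/3 normal; order 3: 1/1 normal; order 6: 1/1 normal.
Total normal subgroups: 3.

3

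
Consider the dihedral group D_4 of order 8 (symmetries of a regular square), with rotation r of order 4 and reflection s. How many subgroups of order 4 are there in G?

|G| = 8 and 4 | 8, so subgroups of order 4 are possible by Lagrange.
The subgroups of order 4 are: {e, r, r^2, r^3}; {e, r^2, s, r^2s}; {e, r^2, rs, r^3s}.
So G has 3 subgroups of order 4.

3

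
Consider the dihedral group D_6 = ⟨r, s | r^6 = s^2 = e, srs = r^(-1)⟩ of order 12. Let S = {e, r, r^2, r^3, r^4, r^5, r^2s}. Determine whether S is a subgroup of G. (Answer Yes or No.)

No

|S| = 7 does not divide |G| = 12, so by Lagrange S is not a subgroup.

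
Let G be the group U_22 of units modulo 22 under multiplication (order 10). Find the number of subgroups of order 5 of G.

1

|G| = 10 and 5 | 10, so subgroups of order 5 are possible by Lagrange.
The subgroups of order 5 are: {1, 3, 5, 9, 15}.
So G has 1 subgroup of order 5.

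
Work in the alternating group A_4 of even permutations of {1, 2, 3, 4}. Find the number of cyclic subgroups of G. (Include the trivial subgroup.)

8

Group the elements of G by the cyclic subgroup they generate; each cyclic subgroup of order d accounts for φ(d) elements.
Cyclic subgroups by order — order 1: 1; order 2: 3; order 3: 4.
Total: 8.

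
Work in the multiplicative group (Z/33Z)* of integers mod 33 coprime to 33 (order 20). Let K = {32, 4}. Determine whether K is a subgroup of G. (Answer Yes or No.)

No

The identity 1 ∉ K, so K is not a subgroup.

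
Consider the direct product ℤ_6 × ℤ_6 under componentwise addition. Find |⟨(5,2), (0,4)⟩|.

18

|⟨(5,2)⟩| = 6 and |⟨(0,4)⟩| = 3, so |H| is a multiple of lcm(6, 3) = 6 and divides |G| = 36.
Closing under the operation: H = {(0,0), (0,2), (0,4), (1,0), (1,2), (1,4), (2,0), (2,2), (2,4), (3,0), (3,2), (3,4), (4,0), (4,2), (4,4), (5,0), (5,2), (5,4)}, so |H| = 18.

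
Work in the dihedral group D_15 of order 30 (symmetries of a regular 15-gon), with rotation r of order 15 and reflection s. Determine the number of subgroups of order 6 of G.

|G| = 30 and 6 | 30, so subgroups of order 6 are possible by Lagrange.
The subgroups of order 6 are: {e, r^5, r^10, s, r^5s, r^10s}; {e, r^5, r^10, rs, r^6s, r^11s}; {e, r^5, r^10, r^2s, r^7s, r^12s}; {e, r^5, r^10, r^3s, r^8s, r^13s}; … (5 in all).
So G has 5 subgroups of order 6.

5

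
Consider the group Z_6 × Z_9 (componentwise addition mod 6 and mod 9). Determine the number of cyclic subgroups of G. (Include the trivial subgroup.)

16

Each element a generates a cyclic subgroup ⟨a⟩; distinct elements may generate the same one (a cyclic group of order d has φ(d) generators).
Cyclic subgroups by order — order 1: 1; order 2: 1; order 3: 4; order 6: 4; order 9: 3; order 18: 3.
Total: 16.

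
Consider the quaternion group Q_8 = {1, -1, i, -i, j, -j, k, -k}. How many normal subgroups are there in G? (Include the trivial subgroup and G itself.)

G has 6 subgroups. Checking conjugation-invariance by order — order 1: 1/1 normal; order 2: 1/1 normal; order 4: 3/3 normal; order 8: 1/1 normal.
Total normal subgroups: 6.

6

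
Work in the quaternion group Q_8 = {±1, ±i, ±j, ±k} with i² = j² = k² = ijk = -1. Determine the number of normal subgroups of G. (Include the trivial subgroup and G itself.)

G has 6 subgroups. Checking conjugation-invariance by order — order 1: 1/1 normal; order 2: 1/1 normal; order 4: 3/3 normal; order 8: 1/1 normal.
Total normal subgroups: 6.

6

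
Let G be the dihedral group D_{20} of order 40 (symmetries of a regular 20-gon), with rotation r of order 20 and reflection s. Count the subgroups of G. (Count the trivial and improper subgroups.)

48

|G| = 40, so by Lagrange every subgroup order divides 40. Divisors: 1, 2, 4, 5, 8, 10, 20, 40.
Subgroups by order — order 1: 1; order 2: 21; order 4: 11; order 5: 1; order 8: 5; order 10: 5; order 20: 3; order 40: 1.
Total: 1 + 21 + 11 + 1 + 5 + 5 + 3 + 1 = 48.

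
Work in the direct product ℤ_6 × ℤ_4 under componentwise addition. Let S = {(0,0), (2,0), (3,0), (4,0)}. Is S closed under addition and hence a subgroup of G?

No

Closure fails: (4,0) + (3,0) = (1,0) ∉ S. So S is not a subgroup.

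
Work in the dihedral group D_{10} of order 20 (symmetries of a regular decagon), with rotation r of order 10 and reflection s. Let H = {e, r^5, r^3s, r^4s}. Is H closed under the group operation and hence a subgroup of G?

No

Closure fails: r^3s · r^5 = r^8s ∉ H. So H is not a subgroup.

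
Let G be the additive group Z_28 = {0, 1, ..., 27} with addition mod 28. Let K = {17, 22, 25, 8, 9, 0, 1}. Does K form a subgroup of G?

No

1 ∈ K but its inverse 27 ∉ K, so K is not a subgroup.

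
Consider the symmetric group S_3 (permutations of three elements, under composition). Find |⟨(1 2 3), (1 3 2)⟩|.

|⟨(1 2 3)⟩| = 3 and |⟨(1 3 2)⟩| = 3, so |H| is a multiple of lcm(3, 3) = 3 and divides |G| = 6.
Closing under the operation: H = {e, (1 2 3), (1 3 2)}, so |H| = 3.

3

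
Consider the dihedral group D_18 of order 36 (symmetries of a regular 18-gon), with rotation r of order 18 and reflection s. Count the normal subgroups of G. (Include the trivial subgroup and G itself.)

9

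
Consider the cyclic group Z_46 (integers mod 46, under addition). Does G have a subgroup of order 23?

Yes

23 | 46. A subgroup of order 23 is {0, 2, 4, 6, 8, 10, 12, 14, 16, 18, 20, 22, 24, 26, 28, 30, 32, 34, 36, 38, 40, 42, 44}.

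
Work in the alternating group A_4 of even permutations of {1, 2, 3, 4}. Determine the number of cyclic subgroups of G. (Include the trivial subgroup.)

A cyclic subgroup of order d is generated by each of its φ(d) elements of order d, so the cyclic subgroups of order d number (#elements of order d)/φ(d).
Cyclic subgroups by order — order 1: 1; order 2: 3; order 3: 4.
Total: 8.

8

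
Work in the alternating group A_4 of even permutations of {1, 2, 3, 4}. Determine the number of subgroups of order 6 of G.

|G| = 12 and 6 | 12, so subgroups of order 6 are possible by Lagrange.
Checking all subgroups of G, none has order 6.
So G has 0 subgroups of order 6.

0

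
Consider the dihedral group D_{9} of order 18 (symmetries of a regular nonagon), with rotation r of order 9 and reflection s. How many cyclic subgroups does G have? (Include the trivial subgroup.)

12

A cyclic subgroup of order d is generated by each of its φ(d) elements of order d, so the cyclic subgroups of order d number (#elements of order d)/φ(d).
Cyclic subgroups by order — order 1: 1; order 2: 9; order 3: 1; order 9: 1.
Total: 12.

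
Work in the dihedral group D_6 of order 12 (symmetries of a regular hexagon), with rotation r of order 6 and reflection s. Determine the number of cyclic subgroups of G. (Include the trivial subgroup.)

Group the elements of G by the cyclic subgroup they generate; each cyclic subgroup of order d accounts for φ(d) elements.
Cyclic subgroups by order — order 1: 1; order 2: 7; order 3: 1; order 6: 1.
Total: 10.

10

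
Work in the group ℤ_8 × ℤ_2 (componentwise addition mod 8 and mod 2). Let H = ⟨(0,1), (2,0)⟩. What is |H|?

8

|⟨(0,1)⟩| = 2 and |⟨(2,0)⟩| = 4, so |H| is a multiple of lcm(2, 4) = 4 and divides |G| = 16.
Closing under the operation: H = {(0,0), (0,1), (2,0), (2,1), (4,0), (4,1), (6,0), (6,1)}, so |H| = 8.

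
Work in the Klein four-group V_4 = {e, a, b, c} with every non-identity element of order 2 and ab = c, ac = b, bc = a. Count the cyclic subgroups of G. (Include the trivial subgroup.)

4

Each element a generates a cyclic subgroup ⟨a⟩; distinct elements may generate the same one (a cyclic group of order d has φ(d) generators).
Cyclic subgroups by order — order 1: 1; order 2: 3.
Total: 4.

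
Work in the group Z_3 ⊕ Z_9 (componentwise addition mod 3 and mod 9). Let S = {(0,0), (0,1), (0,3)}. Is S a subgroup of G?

(0,1) ∈ S but its inverse (0,8) ∉ S, so S is not a subgroup.

No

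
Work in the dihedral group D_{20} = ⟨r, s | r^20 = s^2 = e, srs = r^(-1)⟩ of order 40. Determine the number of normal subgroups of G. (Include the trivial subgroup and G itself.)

9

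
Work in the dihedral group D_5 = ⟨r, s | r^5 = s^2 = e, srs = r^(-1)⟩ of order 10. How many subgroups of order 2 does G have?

5

|G| = 10 and 2 | 10, so subgroups of order 2 are possible by Lagrange.
The subgroups of order 2 are: {e, r^2s}; {e, r^3s}; {e, r^4s}; {e, rs}; … (5 in all).
So G has 5 subgroups of order 2.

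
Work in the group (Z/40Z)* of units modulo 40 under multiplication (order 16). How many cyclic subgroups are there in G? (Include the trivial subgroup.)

Each element a generates a cyclic subgroup ⟨a⟩; distinct elements may generate the same one (a cyclic group of order d has φ(d) generators).
Cyclic subgroups by order — order 1: 1; order 2: 7; order 4: 4.
Total: 12.

12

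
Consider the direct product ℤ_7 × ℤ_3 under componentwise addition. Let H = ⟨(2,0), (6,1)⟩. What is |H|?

21

|⟨(2,0)⟩| = 7 and |⟨(6,1)⟩| = 21, so |H| is a multiple of lcm(7, 21) = 21 and divides |G| = 21.
Closing {(2,0), (6,1)} under the group operation gives all of G, so |H| = 21.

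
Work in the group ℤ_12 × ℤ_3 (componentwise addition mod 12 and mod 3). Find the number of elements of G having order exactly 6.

An element (a,b) has order lcm(ord(a), ord(b)); count pairs with lcm equal to 6.
Enumerating gives 8 such elements.

8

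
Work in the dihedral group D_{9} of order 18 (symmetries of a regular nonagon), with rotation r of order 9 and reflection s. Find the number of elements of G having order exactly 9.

6

The elements of order 9 are: r, r^2, r^4, r^5, r^7, r^8.
That's 6.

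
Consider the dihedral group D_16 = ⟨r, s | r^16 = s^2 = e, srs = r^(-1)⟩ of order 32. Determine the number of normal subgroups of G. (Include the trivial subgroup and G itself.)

G has 36 subgroups. Checking conjugation-invariance by order — order 1: 1/1 normal; order 2: 1/17 normal; order 4: 1/9 normal; order 8: 1/5 normal; order 16: 3/3 normal; order 32: 1/1 normal.
Total normal subgroups: 8.

8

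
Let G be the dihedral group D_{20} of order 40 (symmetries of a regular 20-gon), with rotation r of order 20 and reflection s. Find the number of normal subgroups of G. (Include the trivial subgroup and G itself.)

9

G has 48 subgroups. Checking conjugation-invariance by order — order 1: 1/1 normal; order 2: 1/21 normal; order 4: 1/11 normal; order 5: 1/1 normal; order 8: 0/5 normal; order 10: 1/5 normal; order 20: 3/3 normal; order 40: 1/1 normal.
Total normal subgroups: 9.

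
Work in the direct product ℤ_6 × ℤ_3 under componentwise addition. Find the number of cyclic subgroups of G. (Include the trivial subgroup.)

10

Group the elements of G by the cyclic subgroup they generate; each cyclic subgroup of order d accounts for φ(d) elements.
Cyclic subgroups by order — order 1: 1; order 2: 1; order 3: 4; order 6: 4.
Total: 10.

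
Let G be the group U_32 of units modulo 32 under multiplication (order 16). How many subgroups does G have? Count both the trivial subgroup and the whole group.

|G| = 16, so by Lagrange every subgroup order divides 16. Divisors: 1, 2, 4, 8, 16.
Subgroups by order — order 1: 1; order 2: 3; order 4: 3; order 8: 3; order 16: 1.
Total: 1 + 3 + 3 + 3 + 1 = 11.

11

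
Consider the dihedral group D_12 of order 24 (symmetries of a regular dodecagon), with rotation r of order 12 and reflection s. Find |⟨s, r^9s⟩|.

8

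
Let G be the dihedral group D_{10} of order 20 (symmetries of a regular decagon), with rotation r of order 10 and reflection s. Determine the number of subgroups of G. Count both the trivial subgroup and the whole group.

22

|G| = 20, so by Lagrange every subgroup order divides 20. Divisors: 1, 2, 4, 5, 10, 20.
Subgroups by order — order 1: 1; order 2: 11; order 4: 5; order 5: 1; order 10: 3; order 20: 1.
Total: 1 + 11 + 5 + 1 + 3 + 1 = 22.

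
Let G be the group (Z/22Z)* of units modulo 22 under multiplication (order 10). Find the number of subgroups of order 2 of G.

|G| = 10 and 2 | 10, so subgroups of order 2 are possible by Lagrange.
The subgroups of order 2 are: {1, 21}.
So G has 1 subgroup of order 2.

1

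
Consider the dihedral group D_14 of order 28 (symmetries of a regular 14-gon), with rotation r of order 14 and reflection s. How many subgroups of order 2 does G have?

15

|G| = 28 and 2 | 28, so subgroups of order 2 are possible by Lagrange.
The subgroups of order 2 are: {e, r^10s}; {e, r^11s}; {e, r^12s}; {e, r^13s}; … (15 in all).
So G has 15 subgroups of order 2.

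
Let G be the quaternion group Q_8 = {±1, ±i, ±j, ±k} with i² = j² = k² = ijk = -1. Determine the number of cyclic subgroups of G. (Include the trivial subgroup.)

A cyclic subgroup of order d is generated by each of its φ(d) elements of order d, so the cyclic subgroups of order d number (#elements of order d)/φ(d).
Cyclic subgroups by order — order 1: 1; order 2: 1; order 4: 3.
Total: 5.

5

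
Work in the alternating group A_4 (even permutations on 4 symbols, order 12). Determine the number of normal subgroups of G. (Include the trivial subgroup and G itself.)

G has 10 subgroups. Checking conjugation-invariance by order — order 1: 1/1 normal; order 2: 0/3 normal; order 3: 0/4 normal; order 4: 1/1 normal; order 12: 1/1 normal.
Total normal subgroups: 3.

3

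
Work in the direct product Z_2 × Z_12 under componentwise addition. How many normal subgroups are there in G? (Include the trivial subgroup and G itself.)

G is abelian, so every subgroup is normal.
G has 16 subgroups in total, hence 16 normal subgroups.

16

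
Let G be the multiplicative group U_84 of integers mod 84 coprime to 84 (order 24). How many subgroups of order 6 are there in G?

7

|G| = 24 and 6 | 24, so subgroups of order 6 are possible by Lagrange.
The subgroups of order 6 are: {1, 11, 23, 25, 37, 71}; {1, 13, 25, 37, 61, 73}; {1, 5, 17, 25, 37, 41}; {1, 19, 25, 31, 37, 55}; … (7 in all).
So G has 7 subgroups of order 6.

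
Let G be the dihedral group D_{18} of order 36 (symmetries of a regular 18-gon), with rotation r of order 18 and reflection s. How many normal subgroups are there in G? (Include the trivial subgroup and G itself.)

9

G has 45 subgroups. Checking conjugation-invariance by order — order 1: 1/1 normal; order 2: 1/19 normal; order 3: 1/1 normal; order 4: 0/9 normal; order 6: 1/7 normal; order 9: 1/1 normal; order 12: 0/3 normal; order 18: 3/3 normal; order 36: 1/1 normal.
Total normal subgroups: 9.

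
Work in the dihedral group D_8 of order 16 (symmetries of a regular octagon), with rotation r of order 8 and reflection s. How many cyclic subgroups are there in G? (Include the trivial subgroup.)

12

Each element a generates a cyclic subgroup ⟨a⟩; distinct elements may generate the same one (a cyclic group of order d has φ(d) generators).
Cyclic subgroups by order — order 1: 1; order 2: 9; order 4: 1; order 8: 1.
Total: 12.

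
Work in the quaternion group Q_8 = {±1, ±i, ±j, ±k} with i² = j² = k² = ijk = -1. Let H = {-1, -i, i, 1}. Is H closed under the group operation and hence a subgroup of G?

Yes

|H| = 4 divides |G| = 8, consistent with Lagrange.
H contains the identity, every element's inverse is in H, and H is closed under ·: it is a subgroup.
In fact H = ⟨-i⟩.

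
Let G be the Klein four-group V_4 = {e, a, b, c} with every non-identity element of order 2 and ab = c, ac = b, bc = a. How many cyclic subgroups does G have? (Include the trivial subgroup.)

4

Group the elements of G by the cyclic subgroup they generate; each cyclic subgroup of order d accounts for φ(d) elements.
Cyclic subgroups by order — order 1: 1; order 2: 3.
Total: 4.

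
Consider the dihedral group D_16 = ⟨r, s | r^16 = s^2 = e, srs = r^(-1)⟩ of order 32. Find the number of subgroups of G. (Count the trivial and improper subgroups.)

|G| = 32, so by Lagrange every subgroup order divides 32. Divisors: 1, 2, 4, 8, 16, 32.
Subgroups by order — order 1: 1; order 2: 17; order 4: 9; order 8: 5; order 16: 3; order 32: 1.
Total: 1 + 17 + 9 + 5 + 3 + 1 = 36.

36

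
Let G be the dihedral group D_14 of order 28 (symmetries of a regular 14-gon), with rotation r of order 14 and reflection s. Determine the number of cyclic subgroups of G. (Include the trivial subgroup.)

18

Each element a generates a cyclic subgroup ⟨a⟩; distinct elements may generate the same one (a cyclic group of order d has φ(d) generators).
Cyclic subgroups by order — order 1: 1; order 2: 15; order 7: 1; order 14: 1.
Total: 18.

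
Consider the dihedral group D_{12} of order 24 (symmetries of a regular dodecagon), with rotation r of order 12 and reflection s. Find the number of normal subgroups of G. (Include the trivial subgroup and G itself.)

9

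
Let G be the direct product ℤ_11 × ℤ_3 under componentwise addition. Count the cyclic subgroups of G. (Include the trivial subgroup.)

4

A cyclic subgroup of order d is generated by each of its φ(d) elements of order d, so the cyclic subgroups of order d number (#elements of order d)/φ(d).
Cyclic subgroups by order — order 1: 1; order 3: 1; order 11: 1; order 33: 1.
Total: 4.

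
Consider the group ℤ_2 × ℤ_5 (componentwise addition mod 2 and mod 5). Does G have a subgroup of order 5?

Yes

5 | 10. A subgroup of order 5 is {(0,0), (0,1), (0,2), (0,3), (0,4)}.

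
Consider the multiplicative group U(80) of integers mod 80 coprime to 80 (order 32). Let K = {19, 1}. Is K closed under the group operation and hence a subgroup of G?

No

19 ∈ K but its inverse 59 ∉ K, so K is not a subgroup.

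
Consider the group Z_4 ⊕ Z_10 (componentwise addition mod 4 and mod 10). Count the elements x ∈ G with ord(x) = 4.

An element (a,b) has order lcm(ord(a), ord(b)); count pairs with lcm equal to 4.
Enumerating gives 4 such elements.

4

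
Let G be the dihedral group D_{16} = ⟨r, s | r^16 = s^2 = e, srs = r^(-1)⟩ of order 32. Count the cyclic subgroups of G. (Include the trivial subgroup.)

21

Each element a generates a cyclic subgroup ⟨a⟩; distinct elements may generate the same one (a cyclic group of order d has φ(d) generators).
Cyclic subgroups by order — order 1: 1; order 2: 17; order 4: 1; order 8: 1; order 16: 1.
Total: 21.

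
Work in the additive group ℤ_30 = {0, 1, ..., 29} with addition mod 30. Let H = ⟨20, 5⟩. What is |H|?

|⟨20⟩| = 3 and |⟨5⟩| = 6, so |H| is a multiple of lcm(3, 6) = 6 and divides |G| = 30.
Closing under the operation: H = {0, 5, 10, 15, 20, 25}, so |H| = 6.

6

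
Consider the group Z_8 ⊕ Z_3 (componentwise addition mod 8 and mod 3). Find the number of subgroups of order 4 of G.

1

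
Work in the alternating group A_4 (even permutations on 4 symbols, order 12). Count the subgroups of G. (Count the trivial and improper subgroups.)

|G| = 12, so by Lagrange every subgroup order divides 12. Divisors: 1, 2, 3, 4, 6, 12.
Subgroups by order — order 1: 1; order 2: 3; order 3: 4; order 4: 1; order 6: 0; order 12: 1.
Total: 1 + 3 + 4 + 1 + 0 + 1 = 10.

10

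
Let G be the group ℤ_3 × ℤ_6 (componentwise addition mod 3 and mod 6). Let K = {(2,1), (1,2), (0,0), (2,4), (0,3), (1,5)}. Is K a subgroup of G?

Yes

|K| = 6 divides |G| = 18, consistent with Lagrange.
K contains the identity, every element's inverse is in K, and K is closed under +: it is a subgroup.
In fact K = ⟨(2,1)⟩.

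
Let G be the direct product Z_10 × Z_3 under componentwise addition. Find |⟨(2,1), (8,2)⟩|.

15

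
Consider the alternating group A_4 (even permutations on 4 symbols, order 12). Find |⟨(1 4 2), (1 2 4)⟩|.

3

|⟨(1 4 2)⟩| = 3 and |⟨(1 2 4)⟩| = 3, so |H| is a multiple of lcm(3, 3) = 3 and divides |G| = 12.
Closing under the operation: H = {e, (1 2 4), (1 4 2)}, so |H| = 3.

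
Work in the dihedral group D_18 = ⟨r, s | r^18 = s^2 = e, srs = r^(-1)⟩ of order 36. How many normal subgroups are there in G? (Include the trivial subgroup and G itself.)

9

G has 45 subgroups. Checking conjugation-invariance by order — order 1: 1/1 normal; order 2: 1/19 normal; order 3: 1/1 normal; order 4: 0/9 normal; order 6: 1/7 normal; order 9: 1/1 normal; order 12: 0/3 normal; order 18: 3/3 normal; order 36: 1/1 normal.
Total normal subgroups: 9.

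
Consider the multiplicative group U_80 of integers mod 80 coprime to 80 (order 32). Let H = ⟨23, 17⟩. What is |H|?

8

|⟨23⟩| = 4 and |⟨17⟩| = 4, so |H| is a multiple of lcm(4, 4) = 4 and divides |G| = 32.
Closing under the operation: H = {1, 7, 17, 23, 33, 39, 49, 71}, so |H| = 8.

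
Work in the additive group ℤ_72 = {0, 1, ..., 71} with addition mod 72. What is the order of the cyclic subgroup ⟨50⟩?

In ℤ_72, the order of an element a is n/gcd(a, n).
gcd(50, 72) = 2, so |⟨50⟩| = 72/2 = 36.

36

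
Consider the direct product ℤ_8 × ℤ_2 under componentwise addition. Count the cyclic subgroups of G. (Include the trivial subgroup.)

A cyclic subgroup of order d is generated by each of its φ(d) elements of order d, so the cyclic subgroups of order d number (#elements of order d)/φ(d).
Cyclic subgroups by order — order 1: 1; order 2: 3; order 4: 2; order 8: 2.
Total: 8.

8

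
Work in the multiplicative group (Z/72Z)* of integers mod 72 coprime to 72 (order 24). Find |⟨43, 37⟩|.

12

|⟨43⟩| = 6 and |⟨37⟩| = 2, so |H| is a multiple of lcm(6, 2) = 6 and divides |G| = 24.
Closing under the operation: H = {1, 7, 13, 19, 25, 31, 37, 43, 49, 55, 61, 67}, so |H| = 12.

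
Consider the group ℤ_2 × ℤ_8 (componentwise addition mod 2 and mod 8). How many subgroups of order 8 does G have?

3

|G| = 16 and 8 | 16, so subgroups of order 8 are possible by Lagrange.
The subgroups of order 8 are: {(0,0), (0,1), (0,2), (0,3), (0,4), (0,5), (0,6), (0,7)}; {(0,0), (0,2), (0,4), (0,6), (1,0), (1,2), (1,4), (1,6)}; {(0,0), (0,2), (0,4), (0,6), (1,1), (1,3), (1,5), (1,7)}.
So G has 3 subgroups of order 8.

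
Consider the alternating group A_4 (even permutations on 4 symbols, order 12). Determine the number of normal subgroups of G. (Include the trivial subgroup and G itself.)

G has 10 subgroups. Checking conjugation-invariance by order — order 1: 1/1 normal; order 2: 0/3 normal; order 3: 0/4 normal; order 4: 1/1 normal; order 12: 1/1 normal.
Total normal subgroups: 3.

3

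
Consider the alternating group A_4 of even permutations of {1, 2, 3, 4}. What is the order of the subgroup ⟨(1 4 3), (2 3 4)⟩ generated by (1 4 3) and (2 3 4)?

|⟨(1 4 3)⟩| = 3 and |⟨(2 3 4)⟩| = 3, so |H| is a multiple of lcm(3, 3) = 3 and divides |G| = 12.
Closing {(1 4 3), (2 3 4)} under the group operation gives all of G, so |H| = 12.

12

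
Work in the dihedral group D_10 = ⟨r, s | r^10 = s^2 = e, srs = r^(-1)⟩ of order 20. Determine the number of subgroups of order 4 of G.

5

|G| = 20 and 4 | 20, so subgroups of order 4 are possible by Lagrange.
The subgroups of order 4 are: {e, r^5, r^2s, r^7s}; {e, r^5, r^3s, r^8s}; {e, r^5, r^4s, r^9s}; {e, r^5, s, r^5s}; … (5 in all).
So G has 5 subgroups of order 4.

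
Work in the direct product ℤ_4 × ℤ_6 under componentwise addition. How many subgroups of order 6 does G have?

|G| = 24 and 6 | 24, so subgroups of order 6 are possible by Lagrange.
The subgroups of order 6 are: {(0,0), (0,1), (0,2), (0,3), (0,4), (0,5)}; {(0,0), (0,2), (0,4), (2,0), (2,2), (2,4)}; {(0,0), (0,2), (0,4), (2,1), (2,3), (2,5)}.
So G has 3 subgroups of order 6.

3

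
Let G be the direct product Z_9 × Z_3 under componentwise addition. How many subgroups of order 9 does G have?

4

|G| = 27 and 9 | 27, so subgroups of order 9 are possible by Lagrange.
The subgroups of order 9 are: {(0,0), (0,1), (0,2), (3,0), (3,1), (3,2), (6,0), (6,1), (6,2)}; {(0,0), (1,0), (2,0), (3,0), (4,0), (5,0), (6,0), (7,0), (8,0)}; {(0,0), (1,1), (2,2), (3,0), (4,1), (5,2), (6,0), (7,1), (8,2)}; {(0,0), (1,2), (2,1), (3,0), (4,2), (5,1), (6,0), (7,2), (8,1)}.
So G has 4 subgroups of order 9.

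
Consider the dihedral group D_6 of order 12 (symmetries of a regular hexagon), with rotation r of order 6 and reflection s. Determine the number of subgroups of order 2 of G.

7

|G| = 12 and 2 | 12, so subgroups of order 2 are possible by Lagrange.
The subgroups of order 2 are: {e, r^2s}; {e, r^3}; {e, r^3s}; {e, r^4s}; … (7 in all).
So G has 7 subgroups of order 2.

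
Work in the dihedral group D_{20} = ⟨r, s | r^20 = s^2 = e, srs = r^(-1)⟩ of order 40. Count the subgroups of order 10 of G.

5

|G| = 40 and 10 | 40, so subgroups of order 10 are possible by Lagrange.
The subgroups of order 10 are: {e, r^2, r^4, r^6, r^8, r^10, r^12, r^14, r^16, r^18}; {e, r^4, r^8, r^12, r^16, r^2s, r^6s, r^10s, r^14s, r^18s}; {e, r^4, r^8, r^12, r^16, r^3s, r^7s, r^11s, r^15s, r^19s}; {e, r^4, r^8, r^12, r^16, s, r^4s, r^8s, r^12s, r^16s}; … (5 in all).
So G has 5 subgroups of order 10.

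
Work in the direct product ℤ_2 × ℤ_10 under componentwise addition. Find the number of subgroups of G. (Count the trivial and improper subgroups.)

10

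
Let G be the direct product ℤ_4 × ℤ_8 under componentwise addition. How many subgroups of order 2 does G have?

3

|G| = 32 and 2 | 32, so subgroups of order 2 are possible by Lagrange.
The subgroups of order 2 are: {(0,0), (0,4)}; {(0,0), (2,0)}; {(0,0), (2,4)}.
So G has 3 subgroups of order 2.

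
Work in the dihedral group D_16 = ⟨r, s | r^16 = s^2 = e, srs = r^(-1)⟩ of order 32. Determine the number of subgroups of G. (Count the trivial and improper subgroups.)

|G| = 32, so by Lagrange every subgroup order divides 32. Divisors: 1, 2, 4, 8, 16, 32.
Subgroups by order — order 1: 1; order 2: 17; order 4: 9; order 8: 5; order 16: 3; order 32: 1.
Total: 1 + 17 + 9 + 5 + 3 + 1 = 36.

36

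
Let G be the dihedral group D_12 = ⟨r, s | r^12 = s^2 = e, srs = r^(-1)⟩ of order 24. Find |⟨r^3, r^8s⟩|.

8

|⟨r^3⟩| = 4 and |⟨r^8s⟩| = 2, so |H| is a multiple of lcm(4, 2) = 4 and divides |G| = 24.
Closing under the operation: H = {e, r^3, r^6, r^9, r^2s, r^5s, r^8s, r^11s}, so |H| = 8.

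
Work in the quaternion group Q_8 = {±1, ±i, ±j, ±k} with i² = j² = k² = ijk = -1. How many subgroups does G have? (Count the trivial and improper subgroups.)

6

|G| = 8, so by Lagrange every subgroup order divides 8. Divisors: 1, 2, 4, 8.
Subgroups by order — order 1: 1; order 2: 1; order 4: 3; order 8: 1.
Total: 1 + 1 + 3 + 1 = 6.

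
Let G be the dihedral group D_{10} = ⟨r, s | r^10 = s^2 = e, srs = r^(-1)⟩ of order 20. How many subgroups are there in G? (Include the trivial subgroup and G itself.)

|G| = 20, so by Lagrange every subgroup order divides 20. Divisors: 1, 2, 4, 5, 10, 20.
Subgroups by order — order 1: 1; order 2: 11; order 4: 5; order 5: 1; order 10: 3; order 20: 1.
Total: 1 + 11 + 5 + 1 + 3 + 1 = 22.

22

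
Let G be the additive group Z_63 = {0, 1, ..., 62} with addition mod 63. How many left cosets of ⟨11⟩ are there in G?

|⟨11⟩| = 63 and |G| = 63.
By Lagrange, [G : H] = |G|/|H| = 63/63 = 1.

1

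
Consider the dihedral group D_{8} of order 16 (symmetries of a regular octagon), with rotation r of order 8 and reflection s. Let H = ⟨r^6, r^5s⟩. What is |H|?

8

|⟨r^6⟩| = 4 and |⟨r^5s⟩| = 2, so |H| is a multiple of lcm(4, 2) = 4 and divides |G| = 16.
Closing under the operation: H = {e, r^2, r^4, r^6, rs, r^3s, r^5s, r^7s}, so |H| = 8.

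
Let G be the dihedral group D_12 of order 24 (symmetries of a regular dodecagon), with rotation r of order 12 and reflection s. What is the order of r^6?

2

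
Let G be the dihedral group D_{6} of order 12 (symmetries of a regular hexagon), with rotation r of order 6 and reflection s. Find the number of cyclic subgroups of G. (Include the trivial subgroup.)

A cyclic subgroup of order d is generated by each of its φ(d) elements of order d, so the cyclic subgroups of order d number (#elements of order d)/φ(d).
Cyclic subgroups by order — order 1: 1; order 2: 7; order 3: 1; order 6: 1.
Total: 10.

10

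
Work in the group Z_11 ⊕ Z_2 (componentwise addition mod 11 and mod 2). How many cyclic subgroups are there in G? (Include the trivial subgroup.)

4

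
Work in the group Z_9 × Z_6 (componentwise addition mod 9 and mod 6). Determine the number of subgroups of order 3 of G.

|G| = 54 and 3 | 54, so subgroups of order 3 are possible by Lagrange.
The subgroups of order 3 are: {(0,0), (0,2), (0,4)}; {(0,0), (3,0), (6,0)}; {(0,0), (3,2), (6,4)}; {(0,0), (3,4), (6,2)}.
So G has 4 subgroups of order 3.

4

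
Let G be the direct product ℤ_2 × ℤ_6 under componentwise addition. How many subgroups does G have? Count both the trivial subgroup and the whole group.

|G| = 12, so by Lagrange every subgroup order divides 12. Divisors: 1, 2, 3, 4, 6, 12.
Subgroups by order — order 1: 1; order 2: 3; order 3: 1; order 4: 1; order 6: 3; order 12: 1.
Total: 1 + 3 + 1 + 1 + 3 + 1 = 10.

10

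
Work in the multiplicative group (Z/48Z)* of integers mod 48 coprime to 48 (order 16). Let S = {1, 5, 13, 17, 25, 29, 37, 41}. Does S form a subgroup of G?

Yes

|S| = 8 divides |G| = 16, consistent with Lagrange.
S contains the identity, every element's inverse is in S, and S is closed under ·: it is a subgroup.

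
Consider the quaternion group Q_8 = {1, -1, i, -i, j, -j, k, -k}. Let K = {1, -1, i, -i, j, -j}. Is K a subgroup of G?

No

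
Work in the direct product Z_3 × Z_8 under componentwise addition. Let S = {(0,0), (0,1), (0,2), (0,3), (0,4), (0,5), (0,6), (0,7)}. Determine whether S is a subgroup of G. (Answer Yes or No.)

|S| = 8 divides |G| = 24, consistent with Lagrange.
S contains the identity, every element's inverse is in S, and S is closed under +: it is a subgroup.
In fact S = ⟨(0,1)⟩.

Yes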